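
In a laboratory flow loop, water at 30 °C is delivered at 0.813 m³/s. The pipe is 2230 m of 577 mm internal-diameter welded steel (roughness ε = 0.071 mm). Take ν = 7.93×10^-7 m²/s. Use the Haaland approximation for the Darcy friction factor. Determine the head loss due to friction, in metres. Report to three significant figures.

h_f ≈ 24.9 m

V = 4Q/(πD²) = 4·0.813/(π·0.577²) = 3.109 m/s
Re = VD/ν = 3.109·0.577/7.93×10^-7 = 2.26×10^6 → turbulent
ε/D = 0.071/577 = 1.23×10^-4
Haaland: f = 0.01306
h_f = f(L/D)V²/(2g) = 0.01306·(2230/0.577)·3.109²/(2·9.81) = 24.87 m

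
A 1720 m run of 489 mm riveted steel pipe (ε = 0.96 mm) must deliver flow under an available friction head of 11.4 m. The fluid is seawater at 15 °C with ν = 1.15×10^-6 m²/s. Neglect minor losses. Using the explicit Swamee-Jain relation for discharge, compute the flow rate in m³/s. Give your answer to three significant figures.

Swamee-Jain (Type II): Q = -0.965·√(gD⁵h_f/L)·ln[ε/(3.7D) + √(3.17ν²L/(gD³h_f))]
√(gD⁵h_f/L) = √(9.81·0.489⁵·11.4/1720) = 0.04264
ε/(3.7D) = 5.31×10^-4; √(3.17ν²L/(gD³h_f)) = 2.35×10^-5
Q = -0.965·0.04264·ln(5.541×10^-4) = 0.3085 m³/s
Check: V = 1.64 m/s, Re = 6.99×10^5, f = 0.02367, h_f = 11.4 m ≈ 11.4 m ✓

Q ≈ 0.309 m³/s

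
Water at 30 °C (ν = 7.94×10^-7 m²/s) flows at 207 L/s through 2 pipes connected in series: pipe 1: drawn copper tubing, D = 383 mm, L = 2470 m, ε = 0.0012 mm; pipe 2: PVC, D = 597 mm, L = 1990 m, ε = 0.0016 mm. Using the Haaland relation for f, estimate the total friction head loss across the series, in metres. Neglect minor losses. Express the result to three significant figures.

Pipe 1: V = 1.797 m/s, Re = 8.67×10^5, ε/D = 3.13×10^-6, f = 0.01192, h_1 = f(L/D)V²/2g = 12.65 m
Pipe 2: V = 0.7395 m/s, Re = 5.56×10^5, ε/D = 2.68×10^-6, f = 0.01285, h_2 = f(L/D)V²/2g = 1.194 m
Series → Q common, losses add: H = Σh = 13.84 m

H ≈ 13.8 m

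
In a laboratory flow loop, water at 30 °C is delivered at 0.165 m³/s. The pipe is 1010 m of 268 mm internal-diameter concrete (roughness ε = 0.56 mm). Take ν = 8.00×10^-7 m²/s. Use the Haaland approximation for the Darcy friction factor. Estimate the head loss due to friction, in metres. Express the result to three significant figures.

V = 4Q/(πD²) = 4·0.165/(π·0.268²) = 2.925 m/s
Re = VD/ν = 2.925·0.268/8.00×10^-7 = 9.80×10^5 → turbulent
ε/D = 0.56/268 = 0.00209
Haaland: f = 0.02390
h_f = f(L/D)V²/(2g) = 0.02390·(1010/0.268)·2.925²/(2·9.81) = 39.28 m

h_f ≈ 39.3 m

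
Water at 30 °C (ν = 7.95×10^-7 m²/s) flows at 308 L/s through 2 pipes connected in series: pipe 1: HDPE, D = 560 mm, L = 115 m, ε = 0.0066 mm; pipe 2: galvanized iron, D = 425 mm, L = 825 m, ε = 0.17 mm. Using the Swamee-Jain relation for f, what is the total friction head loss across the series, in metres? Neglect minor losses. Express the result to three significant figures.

Pipe 1: V = 1.251 m/s, Re = 8.81×10^5, ε/D = 1.18×10^-5, f = 0.01213, h_1 = f(L/D)V²/2g = 0.1985 m
Pipe 2: V = 2.171 m/s, Re = 1.16×10^6, ε/D = 4.00×10^-4, f = 0.01650, h_2 = f(L/D)V²/2g = 7.695 m
Series → Q common, losses add: H = Σh = 7.894 m

H ≈ 7.89 m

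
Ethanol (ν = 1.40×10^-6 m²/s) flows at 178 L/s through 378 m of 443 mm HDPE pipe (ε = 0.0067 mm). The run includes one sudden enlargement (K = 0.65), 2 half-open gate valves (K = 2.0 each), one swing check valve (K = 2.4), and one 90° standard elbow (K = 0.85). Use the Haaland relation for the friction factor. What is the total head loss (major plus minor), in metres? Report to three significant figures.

H_L ≈ 1.35 m

V = 4Q/(πD²) = 1.155 m/s; V²/2g = 0.06797 m
Re = 3.65×10^5, ε/D = 1.51×10^-5 → f = 0.01397 (Haaland)
Major: h_f = f(L/D)·V²/2g = 0.01397·853.3·0.06797 = 0.8102 m
Minor: ΣK = 7.90; h_m = ΣK·V²/2g = 0.5370 m
Total H_L = 0.8102 + 0.5370 = 1.347 m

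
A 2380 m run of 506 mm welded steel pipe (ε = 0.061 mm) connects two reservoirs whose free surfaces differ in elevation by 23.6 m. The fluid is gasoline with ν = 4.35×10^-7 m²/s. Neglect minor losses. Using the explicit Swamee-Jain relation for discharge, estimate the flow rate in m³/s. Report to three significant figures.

Q ≈ 0.556 m³/s

Swamee-Jain (Type II): Q = -0.965·√(gD⁵h_f/L)·ln[ε/(3.7D) + √(3.17ν²L/(gD³h_f))]
√(gD⁵h_f/L) = √(9.81·0.506⁵·23.6/2380) = 0.05680
ε/(3.7D) = 3.26×10^-5; √(3.17ν²L/(gD³h_f)) = 6.90×10^-6
Q = -0.965·0.05680·ln(3.948×10^-5) = 0.5558 m³/s
Check: V = 2.76 m/s, Re = 3.22×10^6, f = 0.01296, h_f = 23.7 m ≈ 23.6 m ✓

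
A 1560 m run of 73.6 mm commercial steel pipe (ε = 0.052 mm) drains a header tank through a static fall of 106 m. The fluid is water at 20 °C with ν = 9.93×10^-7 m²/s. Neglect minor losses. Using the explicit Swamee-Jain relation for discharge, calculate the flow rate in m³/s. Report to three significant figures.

Swamee-Jain (Type II): Q = -0.965·√(gD⁵h_f/L)·ln[ε/(3.7D) + √(3.17ν²L/(gD³h_f))]
√(gD⁵h_f/L) = √(9.81·0.0736⁵·106/1560) = 0.001200
ε/(3.7D) = 1.91×10^-4; √(3.17ν²L/(gD³h_f)) = 1.08×10^-4
Q = -0.965·0.001200·ln(2.994×10^-4) = 0.009394 m³/s
Check: V = 2.21 m/s, Re = 1.64×10^5, f = 0.02027, h_f = 107 m ≈ 106 m ✓

Q ≈ 0.00939 m³/s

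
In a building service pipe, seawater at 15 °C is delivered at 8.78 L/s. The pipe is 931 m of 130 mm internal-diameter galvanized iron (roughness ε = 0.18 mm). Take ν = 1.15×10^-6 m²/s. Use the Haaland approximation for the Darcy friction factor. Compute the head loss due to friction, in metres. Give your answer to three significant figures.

h_f ≈ 3.80 m

V = 4Q/(πD²) = 4·0.00878/(π·0.130²) = 0.6615 m/s
Re = VD/ν = 0.6615·0.130/1.15×10^-6 = 7.48×10^4 → turbulent
ε/D = 0.18/130 = 0.00138
Haaland: f = 0.02377
h_f = f(L/D)V²/(2g) = 0.02377·(931/0.130)·0.6615²/(2·9.81) = 3.797 m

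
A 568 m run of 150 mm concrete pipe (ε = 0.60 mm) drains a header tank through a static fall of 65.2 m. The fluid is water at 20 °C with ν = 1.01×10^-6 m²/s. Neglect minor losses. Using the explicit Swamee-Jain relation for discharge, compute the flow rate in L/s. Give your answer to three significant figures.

Q ≈ 60.7 L/s

Swamee-Jain (Type II): Q = -0.965·√(gD⁵h_f/L)·ln[ε/(3.7D) + √(3.17ν²L/(gD³h_f))]
√(gD⁵h_f/L) = √(9.81·0.150⁵·65.2/568) = 0.009247
ε/(3.7D) = 0.00108; √(3.17ν²L/(gD³h_f)) = 2.92×10^-5
Q = -0.965·0.009247·ln(0.001110) = 0.06071 m³/s
Check: V = 3.44 m/s, Re = 5.10×10^5, f = 0.02873, h_f = 65.5 m ≈ 65.2 m ✓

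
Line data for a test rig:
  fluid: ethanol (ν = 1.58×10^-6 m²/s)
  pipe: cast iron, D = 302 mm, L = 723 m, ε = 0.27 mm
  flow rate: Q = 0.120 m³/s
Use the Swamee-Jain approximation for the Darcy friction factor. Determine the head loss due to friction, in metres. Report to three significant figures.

h_f ≈ 6.93 m

V = 4Q/(πD²) = 4·0.120/(π·0.302²) = 1.675 m/s
Re = VD/ν = 1.675·0.302/1.58×10^-6 = 3.20×10^5 → turbulent
ε/D = 0.27/302 = 8.94×10^-4
Swamee-Jain: f = 0.02023
h_f = f(L/D)V²/(2g) = 0.02023·(723/0.302)·1.675²/(2·9.81) = 6.928 m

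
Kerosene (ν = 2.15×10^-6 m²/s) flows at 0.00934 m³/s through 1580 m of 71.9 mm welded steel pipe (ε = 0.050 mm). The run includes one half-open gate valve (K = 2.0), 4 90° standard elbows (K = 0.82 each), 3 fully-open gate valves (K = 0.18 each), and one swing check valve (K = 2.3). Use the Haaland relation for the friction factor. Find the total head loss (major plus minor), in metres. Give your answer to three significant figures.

V = 4Q/(πD²) = 2.300 m/s; V²/2g = 0.2697 m
Re = 7.69×10^4, ε/D = 6.95×10^-4 → f = 0.02151 (Haaland)
Major: h_f = f(L/D)·V²/2g = 0.02151·21975·0.2697 = 127.5 m
Minor: ΣK = 8.12; h_m = ΣK·V²/2g = 2.190 m
Total H_L = 127.5 + 2.190 = 129.7 m

H_L ≈ 130 m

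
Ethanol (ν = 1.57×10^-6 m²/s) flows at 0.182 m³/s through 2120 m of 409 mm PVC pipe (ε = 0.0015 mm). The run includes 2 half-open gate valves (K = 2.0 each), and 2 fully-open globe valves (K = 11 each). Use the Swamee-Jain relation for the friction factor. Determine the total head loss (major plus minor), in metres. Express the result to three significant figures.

V = 4Q/(πD²) = 1.385 m/s; V²/2g = 0.09781 m
Re = 3.61×10^5, ε/D = 3.67×10^-6 → f = 0.01394 (Swamee-Jain)
Major: h_f = f(L/D)·V²/2g = 0.01394·5183·0.09781 = 7.066 m
Minor: ΣK = 26.0; h_m = ΣK·V²/2g = 2.543 m
Total H_L = 7.066 + 2.543 = 9.609 m

H_L ≈ 9.61 m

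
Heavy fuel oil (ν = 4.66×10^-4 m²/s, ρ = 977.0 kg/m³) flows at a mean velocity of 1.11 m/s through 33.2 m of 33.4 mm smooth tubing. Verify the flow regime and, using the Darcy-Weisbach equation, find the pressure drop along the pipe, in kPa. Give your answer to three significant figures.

Re = VD/ν = 1.11·0.03340/4.66×10^-4 = 79.6 → laminar (Re < 2300)
f = 64/Re = 0.8044
h_f = f(L/D)V²/(2g) = 0.8044·(33.2/0.03340)·1.11²/(2·9.81) = 50.22 m
Δp = ρg·h_f = 977.0·9.81·50.22 = 481.3 kPa

Δp ≈ 481 kPa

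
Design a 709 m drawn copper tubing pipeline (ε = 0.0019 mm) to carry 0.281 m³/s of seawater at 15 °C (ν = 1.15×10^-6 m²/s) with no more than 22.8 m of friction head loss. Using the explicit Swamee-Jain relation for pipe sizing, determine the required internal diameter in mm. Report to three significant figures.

D ≈ 302 mm

Swamee-Jain (Type III): D = 0.66·[ε^1.25·(LQ²/(gh_f))^4.75 + ν·Q^9.4·(L/(gh_f))^5.2]^0.04
LQ²/(gh_f) = 0.2503; L/(gh_f) = 3.170
Term 1 = ε^1.25·(…)^4.75 = 9.80×10^-11; Term 2 = ν·Q^9.4·(…)^5.2 = 3.05×10^-9
D = 0.66·(9.80×10^-11 + 3.05×10^-9)^0.04 = 0.3016 m = 302 mm
Check: V = 3.93 m/s, Re = 1.03×10^6, f = 0.01171, h_f = 21.7 m ≈ 22.8 m ✓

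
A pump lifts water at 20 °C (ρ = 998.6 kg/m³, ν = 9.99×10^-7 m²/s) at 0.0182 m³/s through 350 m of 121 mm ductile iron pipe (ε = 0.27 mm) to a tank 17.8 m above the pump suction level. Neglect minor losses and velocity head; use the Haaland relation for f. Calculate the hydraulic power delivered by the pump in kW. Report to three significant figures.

V = 4Q/(πD²) = 1.583 m/s; Re = 1.92×10^5; ε/D = 0.00223; f = 0.02493
h_f = f(L/D)V²/2g = 9.206 m
Total head H = z + h_f = 17.8 + 9.206 = 27.01 m
P_hyd = ρgQH = 998.6·9.81·0.0182·27.01 = 4.815 kW

P_hyd ≈ 4.81 kW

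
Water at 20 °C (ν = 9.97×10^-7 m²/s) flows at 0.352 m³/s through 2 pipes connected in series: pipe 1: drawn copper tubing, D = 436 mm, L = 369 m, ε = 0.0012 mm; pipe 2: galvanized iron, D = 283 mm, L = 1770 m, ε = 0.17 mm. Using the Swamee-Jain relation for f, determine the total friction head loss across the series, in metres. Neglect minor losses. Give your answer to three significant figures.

Pipe 1: V = 2.358 m/s, Re = 1.03×10^6, ε/D = 2.75×10^-6, f = 0.01162, h_1 = f(L/D)V²/2g = 2.786 m
Pipe 2: V = 5.596 m/s, Re = 1.59×10^6, ε/D = 6.01×10^-4, f = 0.01777, h_2 = f(L/D)V²/2g = 177.4 m
Series → Q common, losses add: H = Σh = 180.2 m

H ≈ 180 m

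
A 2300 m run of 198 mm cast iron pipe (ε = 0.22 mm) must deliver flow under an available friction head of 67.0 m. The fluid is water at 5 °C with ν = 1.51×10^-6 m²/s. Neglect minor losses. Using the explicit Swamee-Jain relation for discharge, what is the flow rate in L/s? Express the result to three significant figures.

Q ≈ 71.4 L/s

Swamee-Jain (Type II): Q = -0.965·√(gD⁵h_f/L)·ln[ε/(3.7D) + √(3.17ν²L/(gD³h_f))]
√(gD⁵h_f/L) = √(9.81·0.198⁵·67.0/2300) = 0.009325
ε/(3.7D) = 3.00×10^-4; √(3.17ν²L/(gD³h_f)) = 5.71×10^-5
Q = -0.965·0.009325·ln(3.574×10^-4) = 0.07142 m³/s
Check: V = 2.32 m/s, Re = 3.04×10^5, f = 0.02118, h_f = 67.5 m ≈ 67.0 m ✓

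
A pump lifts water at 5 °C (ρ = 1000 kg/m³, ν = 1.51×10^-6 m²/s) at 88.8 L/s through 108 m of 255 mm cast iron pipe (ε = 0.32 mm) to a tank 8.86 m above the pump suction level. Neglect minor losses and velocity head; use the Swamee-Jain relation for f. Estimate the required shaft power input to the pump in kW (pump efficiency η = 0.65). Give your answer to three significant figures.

V = 4Q/(πD²) = 1.739 m/s; Re = 2.94×10^5; ε/D = 0.00125; f = 0.02176
h_f = f(L/D)V²/2g = 1.420 m
Total head H = z + h_f = 8.86 + 1.420 = 10.28 m
P_hyd = ρgQH = 1000·9.81·0.0888·10.28 = 8.955 kW
P_shaft = P_hyd/η = 8.955/0.65 = 13.78 kW

P_shaft ≈ 13.8 kW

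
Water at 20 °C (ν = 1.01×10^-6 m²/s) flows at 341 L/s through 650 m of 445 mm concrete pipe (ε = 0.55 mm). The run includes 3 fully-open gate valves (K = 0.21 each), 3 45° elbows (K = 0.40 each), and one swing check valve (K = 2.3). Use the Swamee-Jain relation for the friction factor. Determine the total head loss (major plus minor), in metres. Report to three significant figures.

H_L ≈ 8.54 m

V = 4Q/(πD²) = 2.193 m/s; V²/2g = 0.2450 m
Re = 9.66×10^5, ε/D = 0.00124 → f = 0.02105 (Swamee-Jain)
Major: h_f = f(L/D)·V²/2g = 0.02105·1461·0.2450 = 7.532 m
Minor: ΣK = 4.13; h_m = ΣK·V²/2g = 1.012 m
Total H_L = 7.532 + 1.012 = 8.544 m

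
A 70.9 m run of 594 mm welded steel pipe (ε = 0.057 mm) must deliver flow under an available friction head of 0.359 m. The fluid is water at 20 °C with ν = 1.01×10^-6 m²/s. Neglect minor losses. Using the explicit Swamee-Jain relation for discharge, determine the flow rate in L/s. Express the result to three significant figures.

Q ≈ 587 L/s

Swamee-Jain (Type II): Q = -0.965·√(gD⁵h_f/L)·ln[ε/(3.7D) + √(3.17ν²L/(gD³h_f))]
√(gD⁵h_f/L) = √(9.81·0.594⁵·0.359/70.9) = 0.06061
ε/(3.7D) = 2.59×10^-5; √(3.17ν²L/(gD³h_f)) = 1.76×10^-5
Q = -0.965·0.06061·ln(4.356×10^-5) = 0.5873 m³/s
Check: V = 2.12 m/s, Re = 1.25×10^6, f = 0.01321, h_f = 0.361 m ≈ 0.359 m ✓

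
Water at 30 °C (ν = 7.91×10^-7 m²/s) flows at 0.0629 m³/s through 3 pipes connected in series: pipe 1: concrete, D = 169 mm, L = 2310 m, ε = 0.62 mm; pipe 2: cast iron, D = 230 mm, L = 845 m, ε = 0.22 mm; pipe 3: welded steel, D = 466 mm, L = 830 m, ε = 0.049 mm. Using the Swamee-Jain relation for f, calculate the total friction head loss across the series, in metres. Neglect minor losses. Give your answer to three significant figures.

H ≈ 162 m

Pipe 1: V = 2.804 m/s, Re = 5.99×10^5, ε/D = 0.00367, f = 0.02800, h_1 = f(L/D)V²/2g = 153.4 m
Pipe 2: V = 1.514 m/s, Re = 4.40×10^5, ε/D = 9.57×10^-4, f = 0.02025, h_2 = f(L/D)V²/2g = 8.690 m
Pipe 3: V = 0.3688 m/s, Re = 2.17×10^5, ε/D = 1.05×10^-4, f = 0.01622, h_3 = f(L/D)V²/2g = 0.2003 m
Series → Q common, losses add: H = Σh = 162.3 m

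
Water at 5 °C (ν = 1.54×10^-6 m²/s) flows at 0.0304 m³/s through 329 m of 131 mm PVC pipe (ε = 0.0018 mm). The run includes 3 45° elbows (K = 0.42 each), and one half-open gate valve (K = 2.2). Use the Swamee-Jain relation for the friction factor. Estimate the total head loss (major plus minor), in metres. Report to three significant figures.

H_L ≈ 11.2 m

V = 4Q/(πD²) = 2.255 m/s; V²/2g = 0.2593 m
Re = 1.92×10^5, ε/D = 1.37×10^-5 → f = 0.01578 (Swamee-Jain)
Major: h_f = f(L/D)·V²/2g = 0.01578·2511·0.2593 = 10.28 m
Minor: ΣK = 3.46; h_m = ΣK·V²/2g = 0.8971 m
Total H_L = 10.28 + 0.8971 = 11.17 m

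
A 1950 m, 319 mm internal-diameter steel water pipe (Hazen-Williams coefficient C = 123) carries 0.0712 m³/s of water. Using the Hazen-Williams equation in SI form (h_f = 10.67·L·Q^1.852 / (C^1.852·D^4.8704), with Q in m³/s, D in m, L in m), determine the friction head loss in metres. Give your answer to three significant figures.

h_f ≈ 5.49 m

h_f = 10.67·1950·0.0712^1.852 / (123^1.852·0.319^4.8704) = 5.486 m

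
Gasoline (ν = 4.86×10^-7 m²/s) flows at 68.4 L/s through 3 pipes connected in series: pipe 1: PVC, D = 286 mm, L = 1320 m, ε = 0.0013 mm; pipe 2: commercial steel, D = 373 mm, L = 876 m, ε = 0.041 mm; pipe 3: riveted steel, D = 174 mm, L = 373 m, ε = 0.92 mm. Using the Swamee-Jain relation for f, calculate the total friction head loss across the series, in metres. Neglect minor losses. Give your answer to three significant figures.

Pipe 1: V = 1.065 m/s, Re = 6.27×10^5, ε/D = 4.55×10^-6, f = 0.01266, h_1 = f(L/D)V²/2g = 3.377 m
Pipe 2: V = 0.6260 m/s, Re = 4.80×10^5, ε/D = 1.10×10^-4, f = 0.01465, h_2 = f(L/D)V²/2g = 0.6870 m
Pipe 3: V = 2.877 m/s, Re = 1.03×10^6, ε/D = 0.00529, f = 0.03103, h_3 = f(L/D)V²/2g = 28.06 m
Series → Q common, losses add: H = Σh = 32.12 m

H ≈ 32.1 m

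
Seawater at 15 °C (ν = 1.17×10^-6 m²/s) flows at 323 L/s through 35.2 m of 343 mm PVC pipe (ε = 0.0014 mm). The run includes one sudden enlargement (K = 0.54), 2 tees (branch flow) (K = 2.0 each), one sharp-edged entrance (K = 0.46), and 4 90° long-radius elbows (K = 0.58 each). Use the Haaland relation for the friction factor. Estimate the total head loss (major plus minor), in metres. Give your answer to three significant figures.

V = 4Q/(πD²) = 3.496 m/s; V²/2g = 0.6228 m
Re = 1.02×10^6, ε/D = 4.08×10^-6 → f = 0.01161 (Haaland)
Major: h_f = f(L/D)·V²/2g = 0.01161·102.6·0.6228 = 0.7419 m
Minor: ΣK = 7.32; h_m = ΣK·V²/2g = 4.559 m
Total H_L = 0.7419 + 4.559 = 5.301 m

H_L ≈ 5.30 m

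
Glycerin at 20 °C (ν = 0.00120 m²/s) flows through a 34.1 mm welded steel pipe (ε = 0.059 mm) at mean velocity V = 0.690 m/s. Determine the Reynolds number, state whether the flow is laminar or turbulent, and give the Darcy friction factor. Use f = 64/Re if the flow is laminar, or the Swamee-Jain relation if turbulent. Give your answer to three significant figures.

Re ≈ 19.6; laminar; f = 64/Re ≈ 3.26

Re = VD/ν = 0.6900·0.0341/0.00120 = 19.6
Re < 2300 → laminar → f = 64/Re = 3.264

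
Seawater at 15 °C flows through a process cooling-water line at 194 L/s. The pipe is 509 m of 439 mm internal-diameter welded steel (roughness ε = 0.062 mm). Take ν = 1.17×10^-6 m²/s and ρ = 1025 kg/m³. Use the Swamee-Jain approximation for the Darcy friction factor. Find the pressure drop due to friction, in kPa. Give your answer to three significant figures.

V = 4Q/(πD²) = 4·0.194/(π·0.439²) = 1.282 m/s
Re = VD/ν = 1.282·0.439/1.17×10^-6 = 4.81×10^5 → turbulent
ε/D = 0.062/439 = 1.41×10^-4
Swamee-Jain: f = 0.01499
h_f = f(L/D)V²/(2g) = 0.01499·(509/0.439)·1.282²/(2·9.81) = 1.455 m
Δp = ρg·h_f = 1025·9.81·1.455 = 14.63 kPa

Δp ≈ 14.6 kPa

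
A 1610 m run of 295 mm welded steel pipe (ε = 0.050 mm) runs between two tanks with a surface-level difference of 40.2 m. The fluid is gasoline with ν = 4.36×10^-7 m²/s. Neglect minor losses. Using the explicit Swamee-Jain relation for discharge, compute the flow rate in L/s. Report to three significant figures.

Q ≈ 221 L/s

Swamee-Jain (Type II): Q = -0.965·√(gD⁵h_f/L)·ln[ε/(3.7D) + √(3.17ν²L/(gD³h_f))]
√(gD⁵h_f/L) = √(9.81·0.295⁵·40.2/1610) = 0.02339
ε/(3.7D) = 4.58×10^-5; √(3.17ν²L/(gD³h_f)) = 9.79×10^-6
Q = -0.965·0.02339·ln(5.560×10^-5) = 0.2212 m³/s
Check: V = 3.24 m/s, Re = 2.19×10^6, f = 0.01388, h_f = 40.4 m ≈ 40.2 m ✓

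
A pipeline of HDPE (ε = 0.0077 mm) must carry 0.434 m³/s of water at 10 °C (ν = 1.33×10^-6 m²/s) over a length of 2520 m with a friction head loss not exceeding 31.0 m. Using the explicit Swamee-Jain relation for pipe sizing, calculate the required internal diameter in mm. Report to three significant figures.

D ≈ 438 mm

Swamee-Jain (Type III): D = 0.66·[ε^1.25·(LQ²/(gh_f))^4.75 + ν·Q^9.4·(L/(gh_f))^5.2]^0.04
LQ²/(gh_f) = 1.561; L/(gh_f) = 8.286
Term 1 = ε^1.25·(…)^4.75 = 3.36×10^-6; Term 2 = ν·Q^9.4·(…)^5.2 = 3.10×10^-5
D = 0.66·(3.36×10^-6 + 3.10×10^-5)^0.04 = 0.4375 m = 438 mm
Check: V = 2.89 m/s, Re = 9.50×10^5, f = 0.01212, h_f = 29.6 m ≈ 31.0 m ✓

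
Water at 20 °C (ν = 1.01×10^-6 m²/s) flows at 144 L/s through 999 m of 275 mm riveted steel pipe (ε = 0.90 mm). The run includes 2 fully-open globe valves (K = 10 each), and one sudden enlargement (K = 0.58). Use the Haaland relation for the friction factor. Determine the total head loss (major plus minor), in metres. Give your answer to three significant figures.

H_L ≈ 35.6 m

V = 4Q/(πD²) = 2.424 m/s; V²/2g = 0.2996 m
Re = 6.60×10^5, ε/D = 0.00327 → f = 0.02705 (Haaland)
Major: h_f = f(L/D)·V²/2g = 0.02705·3633·0.2996 = 29.43 m
Minor: ΣK = 20.6; h_m = ΣK·V²/2g = 6.165 m
Total H_L = 29.43 + 6.165 = 35.60 m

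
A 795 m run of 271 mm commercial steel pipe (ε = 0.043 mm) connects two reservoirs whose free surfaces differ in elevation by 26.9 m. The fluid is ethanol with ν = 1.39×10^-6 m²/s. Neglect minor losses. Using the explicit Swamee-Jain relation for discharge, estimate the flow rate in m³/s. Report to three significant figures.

Swamee-Jain (Type II): Q = -0.965·√(gD⁵h_f/L)·ln[ε/(3.7D) + √(3.17ν²L/(gD³h_f))]
√(gD⁵h_f/L) = √(9.81·0.271⁵·26.9/795) = 0.02203
ε/(3.7D) = 4.29×10^-5; √(3.17ν²L/(gD³h_f)) = 3.04×10^-5
Q = -0.965·0.02203·ln(7.333×10^-5) = 0.2024 m³/s
Check: V = 3.51 m/s, Re = 6.84×10^5, f = 0.01469, h_f = 27.0 m ≈ 26.9 m ✓

Q ≈ 0.202 m³/s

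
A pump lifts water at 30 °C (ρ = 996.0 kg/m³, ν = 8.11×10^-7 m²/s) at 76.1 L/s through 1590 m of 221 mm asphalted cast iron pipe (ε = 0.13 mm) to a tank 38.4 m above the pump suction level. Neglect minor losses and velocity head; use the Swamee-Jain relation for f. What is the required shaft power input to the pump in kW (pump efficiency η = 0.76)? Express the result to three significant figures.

V = 4Q/(πD²) = 1.984 m/s; Re = 5.41×10^5; ε/D = 5.88×10^-4; f = 0.01824
h_f = f(L/D)V²/2g = 26.33 m
Total head H = z + h_f = 38.4 + 26.33 = 64.73 m
P_hyd = ρgQH = 996.0·9.81·0.0761·64.73 = 48.13 kW
P_shaft = P_hyd/η = 48.13/0.76 = 63.33 kW

P_shaft ≈ 63.3 kW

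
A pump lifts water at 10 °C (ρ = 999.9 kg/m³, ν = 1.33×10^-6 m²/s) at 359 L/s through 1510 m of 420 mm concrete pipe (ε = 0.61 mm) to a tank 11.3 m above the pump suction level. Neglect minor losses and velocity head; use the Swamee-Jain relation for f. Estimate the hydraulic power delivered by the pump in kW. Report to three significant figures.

P_hyd ≈ 135 kW

V = 4Q/(πD²) = 2.591 m/s; Re = 8.18×10^5; ε/D = 0.00145; f = 0.02192
h_f = f(L/D)V²/2g = 26.97 m
Total head H = z + h_f = 11.3 + 26.97 = 38.27 m
P_hyd = ρgQH = 999.9·9.81·0.359·38.27 = 134.8 kW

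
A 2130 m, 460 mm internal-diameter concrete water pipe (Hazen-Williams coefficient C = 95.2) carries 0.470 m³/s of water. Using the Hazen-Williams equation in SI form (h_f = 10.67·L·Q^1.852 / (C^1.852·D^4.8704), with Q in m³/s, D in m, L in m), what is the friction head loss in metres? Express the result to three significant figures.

h_f ≈ 53.4 m

h_f = 10.67·2130·0.470^1.852 / (95.2^1.852·0.460^4.8704) = 53.37 m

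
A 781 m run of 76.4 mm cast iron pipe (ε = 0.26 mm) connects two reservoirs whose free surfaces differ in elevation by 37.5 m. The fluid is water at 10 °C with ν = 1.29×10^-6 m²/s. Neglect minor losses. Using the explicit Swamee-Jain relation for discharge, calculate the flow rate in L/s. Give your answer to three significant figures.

Q ≈ 7.30 L/s

Swamee-Jain (Type II): Q = -0.965·√(gD⁵h_f/L)·ln[ε/(3.7D) + √(3.17ν²L/(gD³h_f))]
√(gD⁵h_f/L) = √(9.81·0.0764⁵·37.5/781) = 0.001107
ε/(3.7D) = 9.20×10^-4; √(3.17ν²L/(gD³h_f)) = 1.58×10^-4
Q = -0.965·0.001107·ln(0.001078) = 0.007301 m³/s
Check: V = 1.59 m/s, Re = 9.43×10^4, f = 0.02864, h_f = 37.9 m ≈ 37.5 m ✓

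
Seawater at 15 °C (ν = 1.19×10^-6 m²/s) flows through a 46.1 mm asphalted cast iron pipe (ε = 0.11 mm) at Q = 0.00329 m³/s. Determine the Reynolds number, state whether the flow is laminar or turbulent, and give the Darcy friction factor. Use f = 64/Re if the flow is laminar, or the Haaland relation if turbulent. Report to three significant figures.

V = 4Q/(πD²) = 1.971 m/s
Re = VD/ν = 1.971·0.0461/1.19×10^-6 = 7.64×10^4
Re > 4000 → turbulent; ε/D = 0.00239
Haaland: f = 0.02635

Re ≈ 7.64×10^4; turbulent; f ≈ 0.0263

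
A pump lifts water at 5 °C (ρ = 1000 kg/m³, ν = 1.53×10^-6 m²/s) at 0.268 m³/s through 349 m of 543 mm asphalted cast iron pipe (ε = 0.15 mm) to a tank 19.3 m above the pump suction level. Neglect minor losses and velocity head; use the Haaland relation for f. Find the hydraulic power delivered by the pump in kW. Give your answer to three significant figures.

P_hyd ≈ 52.6 kW

V = 4Q/(πD²) = 1.157 m/s; Re = 4.11×10^5; ε/D = 2.76×10^-4; f = 0.01619
h_f = f(L/D)V²/2g = 0.7104 m
Total head H = z + h_f = 19.3 + 0.7104 = 20.01 m
P_hyd = ρgQH = 1000·9.81·0.268·20.01 = 52.61 kW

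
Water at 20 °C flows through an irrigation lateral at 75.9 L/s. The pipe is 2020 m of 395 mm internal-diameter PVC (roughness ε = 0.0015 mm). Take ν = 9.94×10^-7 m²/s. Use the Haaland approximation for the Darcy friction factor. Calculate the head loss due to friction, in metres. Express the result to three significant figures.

h_f ≈ 1.49 m

V = 4Q/(πD²) = 4·0.0759/(π·0.395²) = 0.6194 m/s
Re = VD/ν = 0.6194·0.395/9.94×10^-7 = 2.46×10^5 → turbulent
ε/D = 0.0015/395 = 3.80×10^-6
Haaland: f = 0.01492
h_f = f(L/D)V²/(2g) = 0.01492·(2020/0.395)·0.6194²/(2·9.81) = 1.492 m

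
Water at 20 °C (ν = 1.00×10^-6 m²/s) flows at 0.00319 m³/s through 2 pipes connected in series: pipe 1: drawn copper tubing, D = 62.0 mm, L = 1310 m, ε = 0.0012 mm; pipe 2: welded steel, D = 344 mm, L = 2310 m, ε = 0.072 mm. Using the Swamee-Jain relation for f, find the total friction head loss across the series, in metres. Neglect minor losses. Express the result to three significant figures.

Pipe 1: V = 1.057 m/s, Re = 6.55×10^4, ε/D = 1.94×10^-5, f = 0.01965, h_1 = f(L/D)V²/2g = 23.62 m
Pipe 2: V = 0.03432 m/s, Re = 1.18×10^4, ε/D = 2.09×10^-4, f = 0.03000, h_2 = f(L/D)V²/2g = 0.01210 m
Series → Q common, losses add: H = Σh = 23.63 m

H ≈ 23.6 m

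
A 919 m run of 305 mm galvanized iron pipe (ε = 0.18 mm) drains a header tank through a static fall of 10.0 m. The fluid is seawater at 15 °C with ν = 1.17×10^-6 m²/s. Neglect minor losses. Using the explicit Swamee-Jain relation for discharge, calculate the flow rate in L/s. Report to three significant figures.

Swamee-Jain (Type II): Q = -0.965·√(gD⁵h_f/L)·ln[ε/(3.7D) + √(3.17ν²L/(gD³h_f))]
√(gD⁵h_f/L) = √(9.81·0.305⁵·10.0/919) = 0.01679
ε/(3.7D) = 1.60×10^-4; √(3.17ν²L/(gD³h_f)) = 3.79×10^-5
Q = -0.965·0.01679·ln(1.974×10^-4) = 0.1382 m³/s
Check: V = 1.89 m/s, Re = 4.93×10^5, f = 0.01833, h_f = 10.1 m ≈ 10.0 m ✓

Q ≈ 138 L/s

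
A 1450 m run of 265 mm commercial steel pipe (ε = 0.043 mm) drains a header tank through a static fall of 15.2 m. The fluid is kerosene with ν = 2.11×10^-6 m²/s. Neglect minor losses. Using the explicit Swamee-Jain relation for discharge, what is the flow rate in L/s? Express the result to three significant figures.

Q ≈ 100 L/s

Swamee-Jain (Type II): Q = -0.965·√(gD⁵h_f/L)·ln[ε/(3.7D) + √(3.17ν²L/(gD³h_f))]
√(gD⁵h_f/L) = √(9.81·0.265⁵·15.2/1450) = 0.01159
ε/(3.7D) = 4.39×10^-5; √(3.17ν²L/(gD³h_f)) = 8.59×10^-5
Q = -0.965·0.01159·ln(1.297×10^-4) = 0.1001 m³/s
Check: V = 1.82 m/s, Re = 2.28×10^5, f = 0.01656, h_f = 15.2 m ≈ 15.2 m ✓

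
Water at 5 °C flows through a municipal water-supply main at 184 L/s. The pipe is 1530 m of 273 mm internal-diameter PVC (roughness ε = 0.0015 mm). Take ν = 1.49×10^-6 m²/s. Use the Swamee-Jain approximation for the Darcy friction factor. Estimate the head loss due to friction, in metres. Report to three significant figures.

V = 4Q/(πD²) = 4·0.184/(π·0.273²) = 3.143 m/s
Re = VD/ν = 3.143·0.273/1.49×10^-6 = 5.76×10^5 → turbulent
ε/D = 0.0015/273 = 5.49×10^-6
Swamee-Jain: f = 0.01286
h_f = f(L/D)V²/(2g) = 0.01286·(1530/0.273)·3.143²/(2·9.81) = 36.31 m

h_f ≈ 36.3 m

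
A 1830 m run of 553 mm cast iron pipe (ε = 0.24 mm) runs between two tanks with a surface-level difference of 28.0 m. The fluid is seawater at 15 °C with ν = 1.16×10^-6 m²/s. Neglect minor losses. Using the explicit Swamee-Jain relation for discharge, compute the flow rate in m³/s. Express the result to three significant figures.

Swamee-Jain (Type II): Q = -0.965·√(gD⁵h_f/L)·ln[ε/(3.7D) + √(3.17ν²L/(gD³h_f))]
√(gD⁵h_f/L) = √(9.81·0.553⁵·28.0/1830) = 0.08811
ε/(3.7D) = 1.17×10^-4; √(3.17ν²L/(gD³h_f)) = 1.30×10^-5
Q = -0.965·0.08811·ln(1.303×10^-4) = 0.7606 m³/s
Check: V = 3.17 m/s, Re = 1.51×10^6, f = 0.01664, h_f = 28.1 m ≈ 28.0 m ✓

Q ≈ 0.761 m³/s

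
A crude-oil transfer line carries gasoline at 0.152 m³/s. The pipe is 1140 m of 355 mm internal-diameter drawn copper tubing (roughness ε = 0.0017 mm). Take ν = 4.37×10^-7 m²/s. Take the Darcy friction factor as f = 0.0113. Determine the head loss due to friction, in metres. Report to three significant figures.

h_f ≈ 4.36 m

V = 4Q/(πD²) = 4·0.152/(π·0.355²) = 1.536 m/s
h_f = f(L/D)V²/(2g) = 0.01130·(1140/0.355)·1.536²/(2·9.81) = 4.362 m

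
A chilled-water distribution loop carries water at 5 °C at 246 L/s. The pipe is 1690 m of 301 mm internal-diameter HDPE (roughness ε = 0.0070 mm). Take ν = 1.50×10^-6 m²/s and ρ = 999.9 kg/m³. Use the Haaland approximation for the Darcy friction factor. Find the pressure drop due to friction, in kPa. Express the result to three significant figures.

V = 4Q/(πD²) = 4·0.246/(π·0.301²) = 3.457 m/s
Re = VD/ν = 3.457·0.301/1.50×10^-6 = 6.94×10^5 → turbulent
ε/D = 0.0070/301 = 2.33×10^-5
Haaland: f = 0.01268
h_f = f(L/D)V²/(2g) = 0.01268·(1690/0.301)·3.457²/(2·9.81) = 43.35 m
Δp = ρg·h_f = 999.9·9.81·43.35 = 425.3 kPa

Δp ≈ 425 kPa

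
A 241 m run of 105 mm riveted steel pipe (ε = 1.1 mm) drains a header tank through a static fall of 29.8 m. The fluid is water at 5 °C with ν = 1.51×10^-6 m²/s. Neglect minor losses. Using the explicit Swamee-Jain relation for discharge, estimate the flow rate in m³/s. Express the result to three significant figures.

Q ≈ 0.0222 m³/s

Swamee-Jain (Type II): Q = -0.965·√(gD⁵h_f/L)·ln[ε/(3.7D) + √(3.17ν²L/(gD³h_f))]
√(gD⁵h_f/L) = √(9.81·0.105⁵·29.8/241) = 0.003935
ε/(3.7D) = 0.00283; √(3.17ν²L/(gD³h_f)) = 7.17×10^-5
Q = -0.965·0.003935·ln(0.002903) = 0.02218 m³/s
Check: V = 2.56 m/s, Re = 1.78×10^5, f = 0.03900, h_f = 29.9 m ≈ 29.8 m ✓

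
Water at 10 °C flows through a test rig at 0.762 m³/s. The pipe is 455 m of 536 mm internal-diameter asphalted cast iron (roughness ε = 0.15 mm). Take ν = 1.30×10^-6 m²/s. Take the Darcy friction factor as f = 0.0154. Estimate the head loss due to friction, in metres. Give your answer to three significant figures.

V = 4Q/(πD²) = 4·0.762/(π·0.536²) = 3.377 m/s
h_f = f(L/D)V²/(2g) = 0.01540·(455/0.536)·3.377²/(2·9.81) = 7.599 m

h_f ≈ 7.60 m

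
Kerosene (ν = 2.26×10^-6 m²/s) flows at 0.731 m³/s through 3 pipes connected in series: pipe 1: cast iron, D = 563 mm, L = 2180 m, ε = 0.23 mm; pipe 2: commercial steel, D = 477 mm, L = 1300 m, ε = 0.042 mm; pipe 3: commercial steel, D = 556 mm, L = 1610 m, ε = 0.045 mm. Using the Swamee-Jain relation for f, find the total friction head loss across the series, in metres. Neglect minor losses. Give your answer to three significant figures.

H ≈ 78.3 m

Pipe 1: V = 2.936 m/s, Re = 7.31×10^5, ε/D = 4.09×10^-4, f = 0.01685, h_1 = f(L/D)V²/2g = 28.67 m
Pipe 2: V = 4.091 m/s, Re = 8.63×10^5, ε/D = 8.81×10^-5, f = 0.01351, h_2 = f(L/D)V²/2g = 31.40 m
Pipe 3: V = 3.011 m/s, Re = 7.41×10^5, ε/D = 8.09×10^-5, f = 0.01361, h_3 = f(L/D)V²/2g = 18.21 m
Series → Q common, losses add: H = Σh = 78.28 m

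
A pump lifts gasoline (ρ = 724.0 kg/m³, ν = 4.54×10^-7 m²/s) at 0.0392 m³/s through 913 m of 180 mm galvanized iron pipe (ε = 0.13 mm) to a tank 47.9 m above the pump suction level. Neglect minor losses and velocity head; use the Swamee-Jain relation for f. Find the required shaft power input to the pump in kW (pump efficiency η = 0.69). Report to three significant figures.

V = 4Q/(πD²) = 1.540 m/s; Re = 6.11×10^5; ε/D = 7.22×10^-4; f = 0.01890
h_f = f(L/D)V²/2g = 11.60 m
Total head H = z + h_f = 47.9 + 11.60 = 59.50 m
P_hyd = ρgQH = 724.0·9.81·0.0392·59.50 = 16.56 kW
P_shaft = P_hyd/η = 16.56/0.69 = 24.01 kW

P_shaft ≈ 24.0 kW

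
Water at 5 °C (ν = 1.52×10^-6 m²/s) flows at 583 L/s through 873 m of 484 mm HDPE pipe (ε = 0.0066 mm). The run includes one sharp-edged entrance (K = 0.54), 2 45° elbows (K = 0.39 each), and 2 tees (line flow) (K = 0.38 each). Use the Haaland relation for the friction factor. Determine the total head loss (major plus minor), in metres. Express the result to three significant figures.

H_L ≈ 12.0 m

V = 4Q/(πD²) = 3.169 m/s; V²/2g = 0.5118 m
Re = 1.01×10^6, ε/D = 1.36×10^-5 → f = 0.01182 (Haaland)
Major: h_f = f(L/D)·V²/2g = 0.01182·1804·0.5118 = 10.91 m
Minor: ΣK = 2.08; h_m = ΣK·V²/2g = 1.064 m
Total H_L = 10.91 + 1.064 = 11.98 m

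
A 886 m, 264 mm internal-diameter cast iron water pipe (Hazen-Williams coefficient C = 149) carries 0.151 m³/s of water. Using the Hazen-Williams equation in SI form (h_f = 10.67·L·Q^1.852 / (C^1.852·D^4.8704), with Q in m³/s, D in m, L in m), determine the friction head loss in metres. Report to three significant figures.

h_f ≈ 17.7 m

h_f = 10.67·886·0.151^1.852 / (149^1.852·0.264^4.8704) = 17.67 m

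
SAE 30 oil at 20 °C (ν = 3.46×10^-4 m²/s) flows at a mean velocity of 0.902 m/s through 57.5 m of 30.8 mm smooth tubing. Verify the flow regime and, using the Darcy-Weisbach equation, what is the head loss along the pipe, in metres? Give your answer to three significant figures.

h_f ≈ 61.7 m

Re = VD/ν = 0.902·0.03080/3.46×10^-4 = 80.3 → laminar (Re < 2300)
f = 64/Re = 0.7971
h_f = f(L/D)V²/(2g) = 0.7971·(57.5/0.03080)·0.902²/(2·9.81) = 61.71 m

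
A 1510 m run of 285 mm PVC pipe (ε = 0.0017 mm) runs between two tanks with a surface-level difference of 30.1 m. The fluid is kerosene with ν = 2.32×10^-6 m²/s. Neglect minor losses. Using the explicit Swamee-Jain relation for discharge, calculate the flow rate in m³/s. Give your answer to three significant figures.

Q ≈ 0.179 m³/s

Swamee-Jain (Type II): Q = -0.965·√(gD⁵h_f/L)·ln[ε/(3.7D) + √(3.17ν²L/(gD³h_f))]
√(gD⁵h_f/L) = √(9.81·0.285⁵·30.1/1510) = 0.01918
ε/(3.7D) = 1.61×10^-6; √(3.17ν²L/(gD³h_f)) = 6.14×10^-5
Q = -0.965·0.01918·ln(6.301×10^-5) = 0.1790 m³/s
Check: V = 2.81 m/s, Re = 3.45×10^5, f = 0.01408, h_f = 29.9 m ≈ 30.1 m ✓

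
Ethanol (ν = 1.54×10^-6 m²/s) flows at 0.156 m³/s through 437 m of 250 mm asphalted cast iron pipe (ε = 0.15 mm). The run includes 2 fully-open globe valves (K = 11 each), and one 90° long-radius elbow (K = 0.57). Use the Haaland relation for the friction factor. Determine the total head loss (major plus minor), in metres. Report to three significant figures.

H_L ≈ 28.0 m

V = 4Q/(πD²) = 3.178 m/s; V²/2g = 0.5148 m
Re = 5.16×10^5, ε/D = 6.00×10^-4 → f = 0.01816 (Haaland)
Major: h_f = f(L/D)·V²/2g = 0.01816·1748·0.5148 = 16.34 m
Minor: ΣK = 22.6; h_m = ΣK·V²/2g = 11.62 m
Total H_L = 16.34 + 11.62 = 27.96 m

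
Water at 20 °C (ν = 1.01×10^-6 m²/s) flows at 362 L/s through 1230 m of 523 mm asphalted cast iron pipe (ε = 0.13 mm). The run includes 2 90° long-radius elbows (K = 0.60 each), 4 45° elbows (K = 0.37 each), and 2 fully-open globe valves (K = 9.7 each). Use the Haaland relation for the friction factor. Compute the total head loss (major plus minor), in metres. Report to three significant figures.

H_L ≈ 8.37 m

V = 4Q/(πD²) = 1.685 m/s; V²/2g = 0.1447 m
Re = 8.73×10^5, ε/D = 2.49×10^-4 → f = 0.01521 (Haaland)
Major: h_f = f(L/D)·V²/2g = 0.01521·2352·0.1447 = 5.176 m
Minor: ΣK = 22.1; h_m = ΣK·V²/2g = 3.195 m
Total H_L = 5.176 + 3.195 = 8.371 m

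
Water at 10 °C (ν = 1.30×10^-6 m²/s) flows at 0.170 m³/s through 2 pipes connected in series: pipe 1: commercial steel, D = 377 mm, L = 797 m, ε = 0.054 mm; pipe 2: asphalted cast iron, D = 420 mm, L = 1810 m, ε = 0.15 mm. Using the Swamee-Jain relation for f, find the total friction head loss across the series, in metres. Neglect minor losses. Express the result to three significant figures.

H ≈ 9.43 m

Pipe 1: V = 1.523 m/s, Re = 4.42×10^5, ε/D = 1.43×10^-4, f = 0.01514, h_1 = f(L/D)V²/2g = 3.784 m
Pipe 2: V = 1.227 m/s, Re = 3.96×10^5, ε/D = 3.57×10^-4, f = 0.01707, h_2 = f(L/D)V²/2g = 5.646 m
Series → Q common, losses add: H = Σh = 9.430 m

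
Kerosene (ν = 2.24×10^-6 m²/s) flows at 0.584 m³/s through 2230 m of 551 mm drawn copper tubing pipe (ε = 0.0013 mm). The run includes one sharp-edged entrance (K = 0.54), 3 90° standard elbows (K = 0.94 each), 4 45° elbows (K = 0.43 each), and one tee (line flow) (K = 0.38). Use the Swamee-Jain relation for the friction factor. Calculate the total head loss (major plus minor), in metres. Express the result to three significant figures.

V = 4Q/(πD²) = 2.449 m/s; V²/2g = 0.3057 m
Re = 6.02×10^5, ε/D = 2.36×10^-6 → f = 0.01271 (Swamee-Jain)
Major: h_f = f(L/D)·V²/2g = 0.01271·4047·0.3057 = 15.72 m
Minor: ΣK = 5.46; h_m = ΣK·V²/2g = 1.669 m
Total H_L = 15.72 + 1.669 = 17.39 m

H_L ≈ 17.4 m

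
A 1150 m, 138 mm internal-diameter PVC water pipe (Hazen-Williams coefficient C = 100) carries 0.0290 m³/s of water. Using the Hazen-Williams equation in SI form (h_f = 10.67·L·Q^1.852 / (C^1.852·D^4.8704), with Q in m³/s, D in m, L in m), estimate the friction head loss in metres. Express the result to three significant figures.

h_f ≈ 53.3 m

h_f = 10.67·1150·0.0290^1.852 / (100^1.852·0.138^4.8704) = 53.25 m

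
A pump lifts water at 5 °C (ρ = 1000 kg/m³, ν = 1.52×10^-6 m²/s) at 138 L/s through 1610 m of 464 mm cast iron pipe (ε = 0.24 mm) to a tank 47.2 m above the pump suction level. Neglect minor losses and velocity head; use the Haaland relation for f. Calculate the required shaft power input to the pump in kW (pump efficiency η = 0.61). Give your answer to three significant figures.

V = 4Q/(πD²) = 0.8161 m/s; Re = 2.49×10^5; ε/D = 5.17×10^-4; f = 0.01841
h_f = f(L/D)V²/2g = 2.168 m
Total head H = z + h_f = 47.2 + 2.168 = 49.37 m
P_hyd = ρgQH = 1000·9.81·0.138·49.37 = 66.83 kW
P_shaft = P_hyd/η = 66.83/0.61 = 109.6 kW

P_shaft ≈ 110 kW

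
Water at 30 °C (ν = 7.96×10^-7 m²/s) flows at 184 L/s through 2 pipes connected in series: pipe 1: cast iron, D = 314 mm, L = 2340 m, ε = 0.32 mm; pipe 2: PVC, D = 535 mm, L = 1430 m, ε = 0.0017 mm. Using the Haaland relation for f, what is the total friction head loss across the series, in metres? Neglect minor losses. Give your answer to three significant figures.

H ≈ 44.2 m

Pipe 1: V = 2.376 m/s, Re = 9.37×10^5, ε/D = 0.00102, f = 0.02005, h_1 = f(L/D)V²/2g = 42.99 m
Pipe 2: V = 0.8185 m/s, Re = 5.50×10^5, ε/D = 3.18×10^-6, f = 0.01288, h_2 = f(L/D)V²/2g = 1.176 m
Series → Q common, losses add: H = Σh = 44.16 m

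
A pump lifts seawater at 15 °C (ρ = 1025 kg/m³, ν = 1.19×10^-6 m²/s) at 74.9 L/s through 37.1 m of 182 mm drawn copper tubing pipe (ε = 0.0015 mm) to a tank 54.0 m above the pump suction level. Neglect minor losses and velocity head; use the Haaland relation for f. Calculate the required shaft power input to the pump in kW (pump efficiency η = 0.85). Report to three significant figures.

V = 4Q/(πD²) = 2.879 m/s; Re = 4.40×10^5; ε/D = 8.24×10^-6; f = 0.01345
h_f = f(L/D)V²/2g = 1.158 m
Total head H = z + h_f = 54.0 + 1.158 = 55.16 m
P_hyd = ρgQH = 1025·9.81·0.0749·55.16 = 41.54 kW
P_shaft = P_hyd/η = 41.54/0.85 = 48.87 kW

P_shaft ≈ 48.9 kW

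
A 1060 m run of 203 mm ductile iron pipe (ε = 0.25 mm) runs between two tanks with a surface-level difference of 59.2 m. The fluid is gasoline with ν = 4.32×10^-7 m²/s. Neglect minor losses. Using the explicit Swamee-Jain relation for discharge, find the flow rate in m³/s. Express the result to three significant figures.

Q ≈ 0.106 m³/s

Swamee-Jain (Type II): Q = -0.965·√(gD⁵h_f/L)·ln[ε/(3.7D) + √(3.17ν²L/(gD³h_f))]
√(gD⁵h_f/L) = √(9.81·0.203⁵·59.2/1060) = 0.01374
ε/(3.7D) = 3.33×10^-4; √(3.17ν²L/(gD³h_f)) = 1.14×10^-5
Q = -0.965·0.01374·ln(3.442×10^-4) = 0.1058 m³/s
Check: V = 3.27 m/s, Re = 1.54×10^6, f = 0.02091, h_f = 59.4 m ≈ 59.2 m ✓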